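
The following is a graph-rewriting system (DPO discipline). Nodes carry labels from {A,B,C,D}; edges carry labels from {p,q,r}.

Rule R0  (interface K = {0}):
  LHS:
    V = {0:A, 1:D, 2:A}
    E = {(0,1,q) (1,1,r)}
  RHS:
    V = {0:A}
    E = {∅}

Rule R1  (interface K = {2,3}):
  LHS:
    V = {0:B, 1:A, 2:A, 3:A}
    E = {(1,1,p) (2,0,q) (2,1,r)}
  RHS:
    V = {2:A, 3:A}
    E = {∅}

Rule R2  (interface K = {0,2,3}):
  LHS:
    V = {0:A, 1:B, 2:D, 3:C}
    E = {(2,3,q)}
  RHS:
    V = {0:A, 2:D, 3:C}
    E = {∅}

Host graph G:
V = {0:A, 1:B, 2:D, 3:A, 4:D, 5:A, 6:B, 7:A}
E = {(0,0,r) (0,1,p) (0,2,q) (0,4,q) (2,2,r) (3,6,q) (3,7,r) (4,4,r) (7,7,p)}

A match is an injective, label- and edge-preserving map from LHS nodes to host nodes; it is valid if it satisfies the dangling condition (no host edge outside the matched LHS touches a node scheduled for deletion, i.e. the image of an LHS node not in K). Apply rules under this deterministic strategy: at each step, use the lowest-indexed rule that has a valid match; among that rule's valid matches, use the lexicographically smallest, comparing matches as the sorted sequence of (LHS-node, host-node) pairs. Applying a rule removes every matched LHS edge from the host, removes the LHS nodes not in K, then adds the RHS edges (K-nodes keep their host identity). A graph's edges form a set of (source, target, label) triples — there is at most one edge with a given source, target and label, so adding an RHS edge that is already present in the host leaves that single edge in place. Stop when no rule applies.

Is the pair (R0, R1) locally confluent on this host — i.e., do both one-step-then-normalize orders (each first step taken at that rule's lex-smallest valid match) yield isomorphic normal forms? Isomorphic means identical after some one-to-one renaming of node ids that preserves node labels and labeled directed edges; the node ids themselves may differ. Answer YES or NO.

branch R0-first: apply at {0↦0, 1↦2, 2↦5} → |E|=7, then 2 more step(s) → NF |V|=2 |E|=2 V={0:A, 1:B} E=0-r->0 0-p->1
branch R1-first: apply at {0↦6, 1↦7, 2↦3, 3↦0} → |E|=6, then 2 more step(s) → NF |V|=2 |E|=2 V={0:A, 1:B} E=0-r->0 0-p->1
graphs isomorphic (equal up to label-preserving node renaming)

Answer: YES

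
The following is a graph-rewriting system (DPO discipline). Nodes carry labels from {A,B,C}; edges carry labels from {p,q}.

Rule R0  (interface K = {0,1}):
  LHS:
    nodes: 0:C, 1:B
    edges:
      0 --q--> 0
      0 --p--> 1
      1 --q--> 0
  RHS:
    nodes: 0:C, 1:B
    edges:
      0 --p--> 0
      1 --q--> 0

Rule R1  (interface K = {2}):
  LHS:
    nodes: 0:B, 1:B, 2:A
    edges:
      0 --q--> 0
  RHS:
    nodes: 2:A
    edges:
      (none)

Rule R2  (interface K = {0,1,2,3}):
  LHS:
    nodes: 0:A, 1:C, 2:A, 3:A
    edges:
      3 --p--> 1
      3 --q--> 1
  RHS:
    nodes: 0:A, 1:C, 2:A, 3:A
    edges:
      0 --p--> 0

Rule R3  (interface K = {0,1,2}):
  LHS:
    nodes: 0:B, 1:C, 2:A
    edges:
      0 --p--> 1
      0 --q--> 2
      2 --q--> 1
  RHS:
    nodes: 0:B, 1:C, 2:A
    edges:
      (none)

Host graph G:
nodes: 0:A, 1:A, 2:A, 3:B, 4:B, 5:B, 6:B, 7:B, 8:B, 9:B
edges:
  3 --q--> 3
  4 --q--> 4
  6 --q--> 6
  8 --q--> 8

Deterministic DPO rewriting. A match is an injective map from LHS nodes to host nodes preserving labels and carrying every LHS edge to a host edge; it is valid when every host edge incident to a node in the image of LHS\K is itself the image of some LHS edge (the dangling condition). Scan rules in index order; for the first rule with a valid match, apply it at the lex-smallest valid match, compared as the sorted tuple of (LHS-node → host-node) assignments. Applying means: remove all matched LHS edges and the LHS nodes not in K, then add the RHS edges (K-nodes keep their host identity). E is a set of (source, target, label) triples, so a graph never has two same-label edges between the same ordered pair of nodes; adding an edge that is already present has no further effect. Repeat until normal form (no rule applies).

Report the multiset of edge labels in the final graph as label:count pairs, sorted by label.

Answer: q:1

Steps:
initial: |V|=10 |E|=4  E = 3-q->3 4-q->4 6-q->6 8-q->8
step 1: apply R1 at {0↦3, 1↦5, 2↦0}  → |V|=8 |E|=3  E = 4-q->4 6-q->6 8-q->8
step 2: apply R1 at {0↦4, 1↦7, 2↦0}  → |V|=6 |E|=2  E = 6-q->6 8-q->8
step 3: apply R1 at {0↦6, 1↦9, 2↦0}  → |V|=4 |E|=1  E = 8-q->8
final graph: no rule applies after step 3
NF edges: [(8, 8, 'q')]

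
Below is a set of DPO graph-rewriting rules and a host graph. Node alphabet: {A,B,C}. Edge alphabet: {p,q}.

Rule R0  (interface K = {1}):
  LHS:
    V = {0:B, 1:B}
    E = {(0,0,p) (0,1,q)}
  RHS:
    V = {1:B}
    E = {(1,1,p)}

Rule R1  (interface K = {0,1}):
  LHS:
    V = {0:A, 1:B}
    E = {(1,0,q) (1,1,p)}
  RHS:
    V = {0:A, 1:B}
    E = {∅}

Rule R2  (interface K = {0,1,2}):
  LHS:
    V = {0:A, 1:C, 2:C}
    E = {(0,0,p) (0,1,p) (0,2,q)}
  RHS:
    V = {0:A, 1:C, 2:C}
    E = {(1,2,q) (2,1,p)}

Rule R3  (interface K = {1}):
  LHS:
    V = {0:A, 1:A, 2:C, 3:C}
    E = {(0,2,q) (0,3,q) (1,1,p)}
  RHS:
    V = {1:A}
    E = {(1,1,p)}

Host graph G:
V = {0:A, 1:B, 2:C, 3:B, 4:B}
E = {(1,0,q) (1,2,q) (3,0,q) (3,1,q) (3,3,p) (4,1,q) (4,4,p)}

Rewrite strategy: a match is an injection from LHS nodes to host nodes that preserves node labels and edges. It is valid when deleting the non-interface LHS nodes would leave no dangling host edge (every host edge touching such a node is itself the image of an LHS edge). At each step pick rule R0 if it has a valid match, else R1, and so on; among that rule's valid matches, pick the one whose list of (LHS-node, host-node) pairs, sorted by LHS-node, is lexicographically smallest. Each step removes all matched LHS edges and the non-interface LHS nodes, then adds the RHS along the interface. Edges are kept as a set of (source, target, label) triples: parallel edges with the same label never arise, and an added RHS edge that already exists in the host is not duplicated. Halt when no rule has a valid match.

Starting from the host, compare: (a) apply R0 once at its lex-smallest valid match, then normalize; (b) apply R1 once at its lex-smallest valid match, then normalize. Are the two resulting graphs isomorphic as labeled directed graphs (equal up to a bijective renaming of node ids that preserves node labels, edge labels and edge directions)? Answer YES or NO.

Answer: YES

Steps:
branch R0-first: apply at {0↦4, 1↦1} → |E|=6, then 2 more step(s) → NF |V|=4 |E|=2 V={0:A, 1:B, 2:C, 3:B} E=1-q->2 3-q->1
branch R1-first: apply at {0↦0, 1↦3} → |E|=5, then 2 more step(s) → NF |V|=4 |E|=2 V={0:A, 1:B, 2:C, 3:B} E=1-q->2 3-q->1
graphs isomorphic (equal up to label-preserving node renaming)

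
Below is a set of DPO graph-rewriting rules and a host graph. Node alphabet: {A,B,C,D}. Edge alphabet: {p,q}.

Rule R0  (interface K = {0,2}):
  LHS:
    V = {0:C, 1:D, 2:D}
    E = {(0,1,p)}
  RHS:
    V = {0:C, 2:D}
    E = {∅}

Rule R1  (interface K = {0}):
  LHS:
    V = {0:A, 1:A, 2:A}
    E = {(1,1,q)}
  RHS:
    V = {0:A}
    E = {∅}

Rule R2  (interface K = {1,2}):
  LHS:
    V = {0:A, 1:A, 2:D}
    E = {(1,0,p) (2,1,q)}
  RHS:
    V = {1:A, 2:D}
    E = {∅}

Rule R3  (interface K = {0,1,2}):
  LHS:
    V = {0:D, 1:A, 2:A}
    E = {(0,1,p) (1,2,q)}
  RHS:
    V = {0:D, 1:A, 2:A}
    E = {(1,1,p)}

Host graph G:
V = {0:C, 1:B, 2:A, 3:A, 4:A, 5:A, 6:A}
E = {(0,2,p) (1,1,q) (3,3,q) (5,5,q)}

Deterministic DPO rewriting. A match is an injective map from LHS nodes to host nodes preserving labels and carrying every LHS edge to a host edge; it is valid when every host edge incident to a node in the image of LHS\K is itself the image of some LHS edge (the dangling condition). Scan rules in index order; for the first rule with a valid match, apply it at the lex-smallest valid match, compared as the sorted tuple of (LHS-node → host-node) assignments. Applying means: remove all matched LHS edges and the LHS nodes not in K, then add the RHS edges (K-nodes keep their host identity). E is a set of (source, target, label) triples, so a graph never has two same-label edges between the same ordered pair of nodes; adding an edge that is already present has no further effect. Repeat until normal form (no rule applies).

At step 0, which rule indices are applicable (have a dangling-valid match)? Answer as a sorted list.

R0: no valid match — LHS pattern not found
R1: 12 valid matches — {0↦2, 1↦3, 2↦4}, {0↦2, 1↦3, 2↦6}, {0↦2, 1↦5, 2↦4} (+9 more)
R2: no valid match — LHS pattern not found
R3: no valid match — LHS pattern not found

Answer: [R1]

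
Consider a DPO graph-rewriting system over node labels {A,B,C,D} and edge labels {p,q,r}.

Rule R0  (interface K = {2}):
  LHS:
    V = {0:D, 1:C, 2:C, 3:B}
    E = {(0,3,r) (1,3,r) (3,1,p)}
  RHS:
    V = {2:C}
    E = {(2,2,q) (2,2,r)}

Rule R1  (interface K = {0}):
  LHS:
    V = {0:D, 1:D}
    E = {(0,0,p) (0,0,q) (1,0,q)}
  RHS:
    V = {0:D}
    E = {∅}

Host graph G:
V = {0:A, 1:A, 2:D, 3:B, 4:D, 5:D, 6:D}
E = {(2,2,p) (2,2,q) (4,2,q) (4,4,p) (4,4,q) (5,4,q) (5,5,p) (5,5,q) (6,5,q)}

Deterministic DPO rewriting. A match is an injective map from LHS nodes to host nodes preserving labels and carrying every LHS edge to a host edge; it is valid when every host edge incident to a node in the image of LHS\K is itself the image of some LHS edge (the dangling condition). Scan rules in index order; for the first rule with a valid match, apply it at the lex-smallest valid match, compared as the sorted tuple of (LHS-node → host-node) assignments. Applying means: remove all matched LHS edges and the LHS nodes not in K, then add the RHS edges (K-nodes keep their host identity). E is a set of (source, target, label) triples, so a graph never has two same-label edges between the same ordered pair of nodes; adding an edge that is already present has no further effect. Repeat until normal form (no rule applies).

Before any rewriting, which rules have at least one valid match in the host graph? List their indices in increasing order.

Answer: [R1]

Derivation:
R0: no valid match — LHS pattern not found
R1: 1 valid match — {0↦5, 1↦6}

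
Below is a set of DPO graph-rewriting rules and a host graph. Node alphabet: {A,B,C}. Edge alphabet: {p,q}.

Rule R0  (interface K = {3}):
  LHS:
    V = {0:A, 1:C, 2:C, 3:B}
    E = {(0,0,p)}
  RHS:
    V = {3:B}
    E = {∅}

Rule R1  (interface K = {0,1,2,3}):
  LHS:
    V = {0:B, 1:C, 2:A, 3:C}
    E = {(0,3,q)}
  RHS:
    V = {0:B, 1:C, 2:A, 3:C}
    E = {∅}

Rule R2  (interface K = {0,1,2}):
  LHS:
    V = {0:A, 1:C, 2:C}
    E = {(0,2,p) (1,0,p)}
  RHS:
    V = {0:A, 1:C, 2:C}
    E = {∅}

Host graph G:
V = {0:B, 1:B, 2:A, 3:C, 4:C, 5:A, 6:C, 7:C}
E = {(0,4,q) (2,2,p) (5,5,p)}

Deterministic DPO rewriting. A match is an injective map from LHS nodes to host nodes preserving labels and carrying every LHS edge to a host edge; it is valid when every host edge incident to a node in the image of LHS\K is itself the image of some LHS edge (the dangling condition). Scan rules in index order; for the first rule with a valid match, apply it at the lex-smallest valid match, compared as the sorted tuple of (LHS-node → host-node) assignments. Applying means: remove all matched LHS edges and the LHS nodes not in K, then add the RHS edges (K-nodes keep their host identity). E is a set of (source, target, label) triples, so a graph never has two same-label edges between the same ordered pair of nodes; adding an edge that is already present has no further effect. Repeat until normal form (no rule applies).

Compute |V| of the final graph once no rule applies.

[0] host  ⇒  8 nodes, 3 edges  {0-q->4 2-p->2 5-p->5}
[1] R0 @ {0↦2, 1↦3, 2↦6, 3↦0}  ⇒  5 nodes, 2 edges  {0-q->4 5-p->5}
[2] R1 @ {0↦0, 1↦7, 2↦5, 3↦4}  ⇒  5 nodes, 1 edges  {5-p->5}
[3] R0 @ {0↦5, 1↦4, 2↦7, 3↦0}  ⇒  2 nodes, 0 edges  {∅}
final graph: no rule applies after step 3
NF nodes: {0:B, 1:B}

Answer: 2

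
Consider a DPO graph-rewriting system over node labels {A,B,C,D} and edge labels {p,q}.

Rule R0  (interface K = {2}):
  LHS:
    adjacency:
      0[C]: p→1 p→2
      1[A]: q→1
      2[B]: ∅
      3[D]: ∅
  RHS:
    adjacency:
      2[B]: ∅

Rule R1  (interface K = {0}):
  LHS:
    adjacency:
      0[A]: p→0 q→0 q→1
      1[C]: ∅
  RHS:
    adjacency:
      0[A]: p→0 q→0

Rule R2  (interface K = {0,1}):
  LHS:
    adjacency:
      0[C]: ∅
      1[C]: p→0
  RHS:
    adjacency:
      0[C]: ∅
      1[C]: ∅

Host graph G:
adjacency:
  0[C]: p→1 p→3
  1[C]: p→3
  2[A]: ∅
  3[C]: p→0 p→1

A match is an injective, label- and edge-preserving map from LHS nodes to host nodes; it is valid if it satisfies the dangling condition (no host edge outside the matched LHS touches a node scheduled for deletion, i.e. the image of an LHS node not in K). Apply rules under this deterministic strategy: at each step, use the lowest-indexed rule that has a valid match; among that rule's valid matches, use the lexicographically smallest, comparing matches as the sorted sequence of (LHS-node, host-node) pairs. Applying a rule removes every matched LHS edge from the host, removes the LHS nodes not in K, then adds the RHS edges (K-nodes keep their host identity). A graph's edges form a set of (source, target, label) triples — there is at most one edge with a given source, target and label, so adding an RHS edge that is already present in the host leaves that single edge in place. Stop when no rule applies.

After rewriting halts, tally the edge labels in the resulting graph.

Answer: (no edges)

Rewrite trace:
initial: |V|=4 |E|=5  E = 0-p->1 0-p->3 1-p->3 3-p->0 3-p->1
step 1: apply R2 at {0↦0, 1↦3}  → |V|=4 |E|=4  E = 0-p->1 0-p->3 1-p->3 3-p->1
step 2: apply R2 at {0↦1, 1↦0}  → |V|=4 |E|=3  E = 0-p->3 1-p->3 3-p->1
step 3: apply R2 at {0↦1, 1↦3}  → |V|=4 |E|=2  E = 0-p->3 1-p->3
step 4: apply R2 at {0↦3, 1↦0}  → |V|=4 |E|=1  E = 1-p->3
step 5: apply R2 at {0↦3, 1↦1}  → |V|=4 |E|=0  E = ∅
final graph: no rule applies after step 5
NF edges: []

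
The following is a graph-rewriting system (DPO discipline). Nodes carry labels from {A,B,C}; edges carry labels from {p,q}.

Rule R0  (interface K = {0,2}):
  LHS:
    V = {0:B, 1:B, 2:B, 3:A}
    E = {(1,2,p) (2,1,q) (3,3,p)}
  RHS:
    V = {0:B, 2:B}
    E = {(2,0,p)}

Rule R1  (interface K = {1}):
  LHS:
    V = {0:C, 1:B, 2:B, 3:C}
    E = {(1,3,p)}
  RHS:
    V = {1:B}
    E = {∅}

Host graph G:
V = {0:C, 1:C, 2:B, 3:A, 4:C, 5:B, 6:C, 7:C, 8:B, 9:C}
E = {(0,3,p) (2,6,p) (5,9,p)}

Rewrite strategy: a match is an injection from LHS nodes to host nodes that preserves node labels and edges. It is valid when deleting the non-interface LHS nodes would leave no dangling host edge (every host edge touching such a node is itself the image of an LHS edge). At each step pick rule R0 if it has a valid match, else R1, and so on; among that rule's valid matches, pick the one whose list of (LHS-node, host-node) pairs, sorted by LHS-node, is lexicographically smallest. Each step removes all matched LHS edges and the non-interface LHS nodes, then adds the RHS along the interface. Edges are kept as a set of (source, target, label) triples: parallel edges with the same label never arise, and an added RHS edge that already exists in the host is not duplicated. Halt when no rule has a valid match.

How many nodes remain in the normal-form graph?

[0] host  ⇒  10 nodes, 3 edges  {0-p->3 2-p->6 5-p->9}
[1] R1 @ {0↦1, 1↦2, 2↦8, 3↦6}  ⇒  7 nodes, 2 edges  {0-p->3 5-p->9}
[2] R1 @ {0↦4, 1↦5, 2↦2, 3↦9}  ⇒  4 nodes, 1 edges  {0-p->3}
final graph: no rule applies after step 2
NF nodes: {0:C, 3:A, 5:B, 7:C}

Answer: 4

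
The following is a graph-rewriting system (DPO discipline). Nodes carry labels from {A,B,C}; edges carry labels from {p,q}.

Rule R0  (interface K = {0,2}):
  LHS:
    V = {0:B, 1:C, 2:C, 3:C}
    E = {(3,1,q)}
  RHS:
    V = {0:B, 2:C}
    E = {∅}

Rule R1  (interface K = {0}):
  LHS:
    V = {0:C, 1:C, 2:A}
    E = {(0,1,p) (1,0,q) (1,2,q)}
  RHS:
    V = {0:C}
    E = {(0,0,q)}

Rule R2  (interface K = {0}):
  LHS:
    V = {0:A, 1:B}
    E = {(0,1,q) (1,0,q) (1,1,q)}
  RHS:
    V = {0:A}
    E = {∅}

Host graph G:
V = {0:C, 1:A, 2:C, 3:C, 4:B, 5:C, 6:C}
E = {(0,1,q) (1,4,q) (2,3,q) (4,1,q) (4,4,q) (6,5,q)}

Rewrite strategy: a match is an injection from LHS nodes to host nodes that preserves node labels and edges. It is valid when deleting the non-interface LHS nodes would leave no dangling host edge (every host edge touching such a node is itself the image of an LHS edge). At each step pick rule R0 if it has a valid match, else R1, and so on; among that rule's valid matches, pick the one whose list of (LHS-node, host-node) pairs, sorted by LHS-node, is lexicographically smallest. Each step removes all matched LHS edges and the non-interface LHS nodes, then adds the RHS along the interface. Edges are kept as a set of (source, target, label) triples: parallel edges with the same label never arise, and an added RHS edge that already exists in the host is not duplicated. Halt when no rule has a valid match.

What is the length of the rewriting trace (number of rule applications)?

Answer: 3

Steps:
[0] host  ⇒  7 nodes, 6 edges  {0-q->1 1-q->4 2-q->3 4-q->1 4-q->4 6-q->5}
[1] R0 @ {0↦4, 1↦3, 2↦0, 3↦2}  ⇒  5 nodes, 5 edges  {0-q->1 1-q->4 4-q->1 4-q->4 6-q->5}
[2] R0 @ {0↦4, 1↦5, 2↦0, 3↦6}  ⇒  3 nodes, 4 edges  {0-q->1 1-q->4 4-q->1 4-q->4}
[3] R2 @ {0↦1, 1↦4}  ⇒  2 nodes, 1 edges  {0-q->1}
normal form: no rule applies after step 3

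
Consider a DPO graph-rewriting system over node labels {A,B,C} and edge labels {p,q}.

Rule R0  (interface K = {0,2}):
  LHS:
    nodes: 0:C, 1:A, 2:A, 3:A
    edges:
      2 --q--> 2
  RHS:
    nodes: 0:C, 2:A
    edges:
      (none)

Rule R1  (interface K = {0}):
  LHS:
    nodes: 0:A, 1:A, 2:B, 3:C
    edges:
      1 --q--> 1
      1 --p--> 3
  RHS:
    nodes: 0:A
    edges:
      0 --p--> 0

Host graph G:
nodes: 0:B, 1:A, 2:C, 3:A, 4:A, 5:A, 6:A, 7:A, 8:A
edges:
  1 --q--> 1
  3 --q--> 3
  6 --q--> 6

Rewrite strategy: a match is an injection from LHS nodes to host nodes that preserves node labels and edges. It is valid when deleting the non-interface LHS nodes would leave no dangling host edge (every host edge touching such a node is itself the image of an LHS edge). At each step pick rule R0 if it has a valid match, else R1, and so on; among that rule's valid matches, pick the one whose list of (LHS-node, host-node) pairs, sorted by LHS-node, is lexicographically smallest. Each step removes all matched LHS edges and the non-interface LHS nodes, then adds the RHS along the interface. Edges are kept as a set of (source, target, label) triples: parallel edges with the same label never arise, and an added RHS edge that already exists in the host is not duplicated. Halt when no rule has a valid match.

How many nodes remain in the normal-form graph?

Answer: 3

Derivation:
[0] host  ⇒  9 nodes, 3 edges  {1-q->1 3-q->3 6-q->6}
[1] R0 @ {0↦2, 1↦4, 2↦1, 3↦5}  ⇒  7 nodes, 2 edges  {3-q->3 6-q->6}
[2] R0 @ {0↦2, 1↦1, 2↦3, 3↦7}  ⇒  5 nodes, 1 edges  {6-q->6}
[3] R0 @ {0↦2, 1↦3, 2↦6, 3↦8}  ⇒  3 nodes, 0 edges  {∅}
halt: no rule applies after step 3
NF nodes: {0:B, 2:C, 6:A}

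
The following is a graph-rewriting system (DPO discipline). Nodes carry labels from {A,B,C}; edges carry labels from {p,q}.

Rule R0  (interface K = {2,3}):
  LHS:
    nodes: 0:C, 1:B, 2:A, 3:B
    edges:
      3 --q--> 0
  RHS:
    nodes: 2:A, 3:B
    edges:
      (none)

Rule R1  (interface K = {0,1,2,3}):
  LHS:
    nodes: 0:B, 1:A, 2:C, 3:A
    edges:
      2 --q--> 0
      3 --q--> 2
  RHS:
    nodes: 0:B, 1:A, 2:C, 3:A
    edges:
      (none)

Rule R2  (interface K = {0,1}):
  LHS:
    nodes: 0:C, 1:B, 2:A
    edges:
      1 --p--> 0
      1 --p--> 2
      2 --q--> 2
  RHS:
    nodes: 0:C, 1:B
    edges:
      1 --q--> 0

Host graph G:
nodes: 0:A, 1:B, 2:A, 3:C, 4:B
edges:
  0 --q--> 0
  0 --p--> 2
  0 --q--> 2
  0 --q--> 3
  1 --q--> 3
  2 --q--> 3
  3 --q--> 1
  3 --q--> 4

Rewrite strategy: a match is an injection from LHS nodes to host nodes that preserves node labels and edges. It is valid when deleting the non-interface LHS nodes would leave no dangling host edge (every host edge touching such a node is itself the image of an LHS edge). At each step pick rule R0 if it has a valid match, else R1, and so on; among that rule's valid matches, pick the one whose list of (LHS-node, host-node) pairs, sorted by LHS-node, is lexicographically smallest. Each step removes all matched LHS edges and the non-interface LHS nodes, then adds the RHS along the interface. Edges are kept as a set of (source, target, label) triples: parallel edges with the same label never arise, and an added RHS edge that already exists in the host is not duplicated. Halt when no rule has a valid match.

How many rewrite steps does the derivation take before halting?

start.  V:5 E:8  edges: 0-q->0 0-p->2 0-q->2 0-q->3 1-q->3 2-q->3 3-q->1 3-q->4
1. fire R1 via {0↦1, 1↦0, 2↦3, 3↦2}  →  V:5 E:6  edges: 0-q->0 0-p->2 0-q->2 0-q->3 1-q->3 3-q->4
2. fire R1 via {0↦4, 1↦2, 2↦3, 3↦0}  →  V:5 E:4  edges: 0-q->0 0-p->2 0-q->2 1-q->3
3. fire R0 via {0↦3, 1↦4, 2↦0, 3↦1}  →  V:3 E:3  edges: 0-q->0 0-p->2 0-q->2
final graph: no rule applies after step 3

Answer: 3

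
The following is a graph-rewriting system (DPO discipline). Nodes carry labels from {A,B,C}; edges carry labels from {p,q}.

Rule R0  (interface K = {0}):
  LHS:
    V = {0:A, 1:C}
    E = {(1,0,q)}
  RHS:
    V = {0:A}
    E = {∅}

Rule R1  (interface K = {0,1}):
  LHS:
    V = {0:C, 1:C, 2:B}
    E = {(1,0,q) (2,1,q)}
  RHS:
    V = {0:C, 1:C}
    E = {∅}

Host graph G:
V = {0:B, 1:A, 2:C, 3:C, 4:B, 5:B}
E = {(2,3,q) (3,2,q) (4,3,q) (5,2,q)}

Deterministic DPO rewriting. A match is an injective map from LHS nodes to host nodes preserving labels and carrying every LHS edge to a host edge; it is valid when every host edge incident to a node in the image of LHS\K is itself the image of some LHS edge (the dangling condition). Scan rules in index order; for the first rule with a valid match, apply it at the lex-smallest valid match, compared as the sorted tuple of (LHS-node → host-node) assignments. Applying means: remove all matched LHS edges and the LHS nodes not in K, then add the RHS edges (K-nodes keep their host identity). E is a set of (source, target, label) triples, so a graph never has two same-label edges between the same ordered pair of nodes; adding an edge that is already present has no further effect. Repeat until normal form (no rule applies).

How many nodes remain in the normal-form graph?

start.  V:6 E:4  edges: 2-q->3 3-q->2 4-q->3 5-q->2
1. fire R1 via {0↦2, 1↦3, 2↦4}  →  V:5 E:2  edges: 2-q->3 5-q->2
2. fire R1 via {0↦3, 1↦2, 2↦5}  →  V:4 E:0  edges: ∅
final graph: no rule applies after step 2
NF nodes: {0:B, 1:A, 2:C, 3:C}

Answer: 4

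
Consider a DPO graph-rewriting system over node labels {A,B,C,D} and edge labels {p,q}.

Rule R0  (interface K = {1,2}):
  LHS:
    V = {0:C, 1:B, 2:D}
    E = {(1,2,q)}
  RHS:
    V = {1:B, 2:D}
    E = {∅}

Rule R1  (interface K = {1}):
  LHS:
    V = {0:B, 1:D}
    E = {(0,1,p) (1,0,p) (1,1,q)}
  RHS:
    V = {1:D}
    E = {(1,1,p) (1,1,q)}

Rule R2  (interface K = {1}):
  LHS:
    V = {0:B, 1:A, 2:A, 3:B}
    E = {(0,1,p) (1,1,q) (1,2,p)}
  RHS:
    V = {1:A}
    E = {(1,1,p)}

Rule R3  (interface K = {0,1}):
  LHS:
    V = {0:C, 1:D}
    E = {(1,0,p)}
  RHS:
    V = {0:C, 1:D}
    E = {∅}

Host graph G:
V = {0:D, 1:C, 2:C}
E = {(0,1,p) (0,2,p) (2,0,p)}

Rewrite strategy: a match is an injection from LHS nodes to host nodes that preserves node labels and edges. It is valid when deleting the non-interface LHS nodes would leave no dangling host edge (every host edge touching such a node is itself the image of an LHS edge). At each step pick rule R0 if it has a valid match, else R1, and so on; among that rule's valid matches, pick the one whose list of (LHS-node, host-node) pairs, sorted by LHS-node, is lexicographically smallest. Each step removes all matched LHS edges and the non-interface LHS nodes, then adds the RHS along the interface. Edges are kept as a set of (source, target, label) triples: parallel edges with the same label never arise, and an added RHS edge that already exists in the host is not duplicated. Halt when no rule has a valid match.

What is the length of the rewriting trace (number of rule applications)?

Answer: 2

Rewrite trace:
initial: |V|=3 |E|=3  E = 0-p->1 0-p->2 2-p->0
step 1: apply R3 at {0↦1, 1↦0}  → |V|=3 |E|=2  E = 0-p->2 2-p->0
step 2: apply R3 at {0↦2, 1↦0}  → |V|=3 |E|=1  E = 2-p->0
halt: no rule applies after step 2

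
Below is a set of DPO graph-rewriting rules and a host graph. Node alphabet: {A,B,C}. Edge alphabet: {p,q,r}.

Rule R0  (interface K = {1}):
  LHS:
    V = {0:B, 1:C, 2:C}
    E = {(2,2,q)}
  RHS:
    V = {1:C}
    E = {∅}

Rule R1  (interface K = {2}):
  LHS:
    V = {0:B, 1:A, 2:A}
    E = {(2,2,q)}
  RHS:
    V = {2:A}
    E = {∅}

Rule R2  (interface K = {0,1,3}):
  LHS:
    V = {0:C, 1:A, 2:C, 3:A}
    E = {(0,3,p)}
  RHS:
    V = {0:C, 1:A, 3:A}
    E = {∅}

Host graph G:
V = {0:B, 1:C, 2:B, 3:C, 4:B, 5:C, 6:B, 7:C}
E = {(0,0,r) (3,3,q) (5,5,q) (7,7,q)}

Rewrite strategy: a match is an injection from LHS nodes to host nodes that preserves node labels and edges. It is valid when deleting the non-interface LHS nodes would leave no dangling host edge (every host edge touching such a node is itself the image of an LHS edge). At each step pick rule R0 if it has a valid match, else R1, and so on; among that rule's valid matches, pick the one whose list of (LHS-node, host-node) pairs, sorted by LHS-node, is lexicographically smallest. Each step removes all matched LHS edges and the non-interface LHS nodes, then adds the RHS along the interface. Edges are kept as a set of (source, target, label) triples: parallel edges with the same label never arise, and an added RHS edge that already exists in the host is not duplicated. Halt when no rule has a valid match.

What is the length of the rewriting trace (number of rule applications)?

Answer: 3

Rewrite trace:
initial: |V|=8 |E|=4  E = 0-r->0 3-q->3 5-q->5 7-q->7
step 1: apply R0 at {0↦2, 1↦1, 2↦3}  → |V|=6 |E|=3  E = 0-r->0 5-q->5 7-q->7
step 2: apply R0 at {0↦4, 1↦1, 2↦5}  → |V|=4 |E|=2  E = 0-r->0 7-q->7
step 3: apply R0 at {0↦6, 1↦1, 2↦7}  → |V|=2 |E|=1  E = 0-r->0
normal form: no rule applies after step 3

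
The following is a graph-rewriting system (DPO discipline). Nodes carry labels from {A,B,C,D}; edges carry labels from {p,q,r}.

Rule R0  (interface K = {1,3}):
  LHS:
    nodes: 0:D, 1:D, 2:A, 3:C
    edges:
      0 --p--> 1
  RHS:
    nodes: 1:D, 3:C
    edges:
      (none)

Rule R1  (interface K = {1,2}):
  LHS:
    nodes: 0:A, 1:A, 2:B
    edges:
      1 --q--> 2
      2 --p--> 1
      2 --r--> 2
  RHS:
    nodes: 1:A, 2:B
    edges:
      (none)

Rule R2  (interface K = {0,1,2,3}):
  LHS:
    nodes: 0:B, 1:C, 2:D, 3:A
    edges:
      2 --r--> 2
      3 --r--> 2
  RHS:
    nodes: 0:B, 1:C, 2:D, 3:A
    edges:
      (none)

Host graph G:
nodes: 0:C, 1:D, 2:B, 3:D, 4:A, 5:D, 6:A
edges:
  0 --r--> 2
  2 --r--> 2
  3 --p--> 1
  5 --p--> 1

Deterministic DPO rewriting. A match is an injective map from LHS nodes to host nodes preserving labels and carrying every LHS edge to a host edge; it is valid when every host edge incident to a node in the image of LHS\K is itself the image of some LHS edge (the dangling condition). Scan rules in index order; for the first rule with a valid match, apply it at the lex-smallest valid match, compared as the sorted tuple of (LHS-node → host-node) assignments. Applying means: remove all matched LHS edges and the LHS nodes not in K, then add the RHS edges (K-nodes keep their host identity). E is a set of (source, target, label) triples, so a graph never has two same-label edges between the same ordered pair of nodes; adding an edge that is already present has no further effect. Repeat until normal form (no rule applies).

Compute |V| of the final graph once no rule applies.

[0] host  ⇒  7 nodes, 4 edges  {0-r->2 2-r->2 3-p->1 5-p->1}
[1] R0 @ {0↦3, 1↦1, 2↦4, 3↦0}  ⇒  5 nodes, 3 edges  {0-r->2 2-r->2 5-p->1}
[2] R0 @ {0↦5, 1↦1, 2↦6, 3↦0}  ⇒  3 nodes, 2 edges  {0-r->2 2-r->2}
normal form: no rule applies after step 2
NF nodes: {0:C, 1:D, 2:B}

Answer: 3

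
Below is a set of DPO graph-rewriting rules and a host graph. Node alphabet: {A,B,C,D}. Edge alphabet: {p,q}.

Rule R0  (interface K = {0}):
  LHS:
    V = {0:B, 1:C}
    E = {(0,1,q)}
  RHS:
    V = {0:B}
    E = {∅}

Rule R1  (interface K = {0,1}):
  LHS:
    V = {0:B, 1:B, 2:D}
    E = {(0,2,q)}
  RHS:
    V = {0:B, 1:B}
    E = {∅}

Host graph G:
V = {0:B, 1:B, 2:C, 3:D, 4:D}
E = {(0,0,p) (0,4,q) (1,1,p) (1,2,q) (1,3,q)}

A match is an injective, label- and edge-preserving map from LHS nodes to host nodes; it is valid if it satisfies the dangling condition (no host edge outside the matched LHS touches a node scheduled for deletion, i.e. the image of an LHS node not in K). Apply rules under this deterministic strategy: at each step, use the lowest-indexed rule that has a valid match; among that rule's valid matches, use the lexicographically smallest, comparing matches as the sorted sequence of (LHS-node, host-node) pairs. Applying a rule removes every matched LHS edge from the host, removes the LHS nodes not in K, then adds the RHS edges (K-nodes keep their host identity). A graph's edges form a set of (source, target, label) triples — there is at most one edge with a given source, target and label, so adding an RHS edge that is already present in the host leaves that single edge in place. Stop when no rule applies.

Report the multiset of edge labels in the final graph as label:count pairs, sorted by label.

initial: |V|=5 |E|=5  E = 0-p->0 0-q->4 1-p->1 1-q->2 1-q->3
step 1: apply R0 at {0↦1, 1↦2}  → |V|=4 |E|=4  E = 0-p->0 0-q->4 1-p->1 1-q->3
step 2: apply R1 at {0↦0, 1↦1, 2↦4}  → |V|=3 |E|=3  E = 0-p->0 1-p->1 1-q->3
step 3: apply R1 at {0↦1, 1↦0, 2↦3}  → |V|=2 |E|=2  E = 0-p->0 1-p->1
final graph: no rule applies after step 3
NF edges: [(0, 0, 'p'), (1, 1, 'p')]

Answer: p:2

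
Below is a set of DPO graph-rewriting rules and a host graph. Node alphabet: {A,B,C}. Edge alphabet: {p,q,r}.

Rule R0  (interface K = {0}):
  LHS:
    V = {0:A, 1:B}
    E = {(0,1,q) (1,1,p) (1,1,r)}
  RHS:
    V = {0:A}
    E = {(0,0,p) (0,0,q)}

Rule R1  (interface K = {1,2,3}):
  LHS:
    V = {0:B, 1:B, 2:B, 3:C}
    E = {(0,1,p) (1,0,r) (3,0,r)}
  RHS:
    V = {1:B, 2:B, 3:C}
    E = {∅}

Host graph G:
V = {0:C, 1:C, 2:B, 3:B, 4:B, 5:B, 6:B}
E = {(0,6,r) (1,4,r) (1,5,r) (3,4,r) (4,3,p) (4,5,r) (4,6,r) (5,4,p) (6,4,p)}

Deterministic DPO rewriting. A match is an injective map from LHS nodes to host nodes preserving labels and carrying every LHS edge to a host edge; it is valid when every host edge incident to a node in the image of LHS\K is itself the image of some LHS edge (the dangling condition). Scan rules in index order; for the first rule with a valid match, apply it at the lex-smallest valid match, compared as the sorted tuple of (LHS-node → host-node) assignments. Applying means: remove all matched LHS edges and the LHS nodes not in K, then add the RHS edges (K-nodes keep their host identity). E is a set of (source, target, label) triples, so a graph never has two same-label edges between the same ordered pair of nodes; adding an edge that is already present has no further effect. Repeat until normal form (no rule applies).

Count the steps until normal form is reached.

Answer: 3

Rewrite trace:
initial: |V|=7 |E|=9  E = 0-r->6 1-r->4 1-r->5 3-r->4 4-p->3 4-r->5 4-r->6 5-p->4 6-p->4
step 1: apply R1 at {0↦5, 1↦4, 2↦2, 3↦1}  → |V|=6 |E|=6  E = 0-r->6 1-r->4 3-r->4 4-p->3 4-r->6 6-p->4
step 2: apply R1 at {0↦6, 1↦4, 2↦2, 3↦0}  → |V|=5 |E|=3  E = 1-r->4 3-r->4 4-p->3
step 3: apply R1 at {0↦4, 1↦3, 2↦2, 3↦1}  → |V|=4 |E|=0  E = ∅
final graph: no rule applies after step 3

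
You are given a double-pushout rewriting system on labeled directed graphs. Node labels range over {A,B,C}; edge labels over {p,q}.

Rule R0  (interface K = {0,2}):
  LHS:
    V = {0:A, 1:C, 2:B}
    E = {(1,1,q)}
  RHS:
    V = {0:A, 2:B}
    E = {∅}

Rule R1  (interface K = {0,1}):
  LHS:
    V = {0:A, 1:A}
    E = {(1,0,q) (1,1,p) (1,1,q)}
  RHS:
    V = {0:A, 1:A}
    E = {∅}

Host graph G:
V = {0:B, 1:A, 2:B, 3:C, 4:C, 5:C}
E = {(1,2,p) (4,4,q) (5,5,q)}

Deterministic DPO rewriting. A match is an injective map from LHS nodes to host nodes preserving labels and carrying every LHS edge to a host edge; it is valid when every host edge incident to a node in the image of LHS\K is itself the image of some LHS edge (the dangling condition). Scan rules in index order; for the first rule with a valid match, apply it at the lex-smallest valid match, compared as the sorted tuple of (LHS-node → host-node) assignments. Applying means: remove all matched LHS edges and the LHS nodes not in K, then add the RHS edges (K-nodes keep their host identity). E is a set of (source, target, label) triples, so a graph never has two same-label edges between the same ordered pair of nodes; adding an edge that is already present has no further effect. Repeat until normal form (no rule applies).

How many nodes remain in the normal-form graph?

start.  V:6 E:3  edges: 1-p->2 4-q->4 5-q->5
1. fire R0 via {0↦1, 1↦4, 2↦0}  →  V:5 E:2  edges: 1-p->2 5-q->5
2. fire R0 via {0↦1, 1↦5, 2↦0}  →  V:4 E:1  edges: 1-p->2
halt: no rule applies after step 2
NF nodes: {0:B, 1:A, 2:B, 3:C}

Answer: 4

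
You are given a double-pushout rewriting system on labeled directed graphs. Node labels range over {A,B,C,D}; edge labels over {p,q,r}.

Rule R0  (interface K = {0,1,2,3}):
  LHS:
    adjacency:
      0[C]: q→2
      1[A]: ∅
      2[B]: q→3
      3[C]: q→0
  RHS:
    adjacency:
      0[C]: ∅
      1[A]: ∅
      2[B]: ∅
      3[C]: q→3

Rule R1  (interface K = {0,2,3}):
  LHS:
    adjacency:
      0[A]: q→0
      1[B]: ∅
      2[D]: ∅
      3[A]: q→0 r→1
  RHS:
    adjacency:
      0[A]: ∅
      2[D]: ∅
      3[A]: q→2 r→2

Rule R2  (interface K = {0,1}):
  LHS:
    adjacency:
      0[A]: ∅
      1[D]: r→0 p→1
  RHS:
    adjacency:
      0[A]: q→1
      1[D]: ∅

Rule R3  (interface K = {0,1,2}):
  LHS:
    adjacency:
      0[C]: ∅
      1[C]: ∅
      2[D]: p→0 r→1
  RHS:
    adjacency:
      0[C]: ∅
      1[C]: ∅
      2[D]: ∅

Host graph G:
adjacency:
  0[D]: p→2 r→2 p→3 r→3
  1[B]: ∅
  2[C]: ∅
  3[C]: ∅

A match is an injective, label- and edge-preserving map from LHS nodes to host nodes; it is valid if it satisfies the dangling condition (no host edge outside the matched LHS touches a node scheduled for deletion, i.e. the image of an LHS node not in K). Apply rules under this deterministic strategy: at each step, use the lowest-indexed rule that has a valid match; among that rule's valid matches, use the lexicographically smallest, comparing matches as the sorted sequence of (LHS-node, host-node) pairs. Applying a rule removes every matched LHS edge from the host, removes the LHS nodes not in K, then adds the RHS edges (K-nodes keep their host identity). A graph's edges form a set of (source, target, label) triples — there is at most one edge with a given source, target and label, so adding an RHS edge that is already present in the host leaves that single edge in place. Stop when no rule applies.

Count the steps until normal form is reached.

initial: |V|=4 |E|=4  E = 0-p->2 0-r->2 0-p->3 0-r->3
step 1: apply R3 at {0↦2, 1↦3, 2↦0}  → |V|=4 |E|=2  E = 0-r->2 0-p->3
step 2: apply R3 at {0↦3, 1↦2, 2↦0}  → |V|=4 |E|=0  E = ∅
final graph: no rule applies after step 2

Answer: 2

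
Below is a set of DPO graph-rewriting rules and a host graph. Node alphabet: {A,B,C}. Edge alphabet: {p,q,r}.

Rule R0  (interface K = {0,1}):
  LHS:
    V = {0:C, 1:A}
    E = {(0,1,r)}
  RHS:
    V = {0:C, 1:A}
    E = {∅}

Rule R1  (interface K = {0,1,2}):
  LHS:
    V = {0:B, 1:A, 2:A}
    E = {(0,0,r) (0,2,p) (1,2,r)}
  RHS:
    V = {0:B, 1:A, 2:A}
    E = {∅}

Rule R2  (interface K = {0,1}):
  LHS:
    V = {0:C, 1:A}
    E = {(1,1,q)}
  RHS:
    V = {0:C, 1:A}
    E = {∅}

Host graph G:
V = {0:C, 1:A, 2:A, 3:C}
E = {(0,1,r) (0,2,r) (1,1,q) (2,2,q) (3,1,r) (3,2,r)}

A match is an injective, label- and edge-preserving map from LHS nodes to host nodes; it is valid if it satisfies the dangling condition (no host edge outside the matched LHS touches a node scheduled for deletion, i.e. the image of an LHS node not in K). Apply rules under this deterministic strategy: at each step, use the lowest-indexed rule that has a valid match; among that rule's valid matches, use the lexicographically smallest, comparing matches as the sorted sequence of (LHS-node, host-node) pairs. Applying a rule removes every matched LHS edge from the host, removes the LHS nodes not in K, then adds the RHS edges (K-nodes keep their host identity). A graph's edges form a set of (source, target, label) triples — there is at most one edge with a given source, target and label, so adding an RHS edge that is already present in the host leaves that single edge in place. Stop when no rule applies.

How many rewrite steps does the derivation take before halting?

[0] host  ⇒  4 nodes, 6 edges  {0-r->1 0-r->2 1-q->1 2-q->2 3-r->1 3-r->2}
[1] R0 @ {0↦0, 1↦1}  ⇒  4 nodes, 5 edges  {0-r->2 1-q->1 2-q->2 3-r->1 3-r->2}
[2] R0 @ {0↦0, 1↦2}  ⇒  4 nodes, 4 edges  {1-q->1 2-q->2 3-r->1 3-r->2}
[3] R0 @ {0↦3, 1↦1}  ⇒  4 nodes, 3 edges  {1-q->1 2-q->2 3-r->2}
[4] R0 @ {0↦3, 1↦2}  ⇒  4 nodes, 2 edges  {1-q->1 2-q->2}
[5] R2 @ {0↦0, 1↦1}  ⇒  4 nodes, 1 edges  {2-q->2}
[6] R2 @ {0↦0, 1↦2}  ⇒  4 nodes, 0 edges  {∅}
halt: no rule applies after step 6

Answer: 6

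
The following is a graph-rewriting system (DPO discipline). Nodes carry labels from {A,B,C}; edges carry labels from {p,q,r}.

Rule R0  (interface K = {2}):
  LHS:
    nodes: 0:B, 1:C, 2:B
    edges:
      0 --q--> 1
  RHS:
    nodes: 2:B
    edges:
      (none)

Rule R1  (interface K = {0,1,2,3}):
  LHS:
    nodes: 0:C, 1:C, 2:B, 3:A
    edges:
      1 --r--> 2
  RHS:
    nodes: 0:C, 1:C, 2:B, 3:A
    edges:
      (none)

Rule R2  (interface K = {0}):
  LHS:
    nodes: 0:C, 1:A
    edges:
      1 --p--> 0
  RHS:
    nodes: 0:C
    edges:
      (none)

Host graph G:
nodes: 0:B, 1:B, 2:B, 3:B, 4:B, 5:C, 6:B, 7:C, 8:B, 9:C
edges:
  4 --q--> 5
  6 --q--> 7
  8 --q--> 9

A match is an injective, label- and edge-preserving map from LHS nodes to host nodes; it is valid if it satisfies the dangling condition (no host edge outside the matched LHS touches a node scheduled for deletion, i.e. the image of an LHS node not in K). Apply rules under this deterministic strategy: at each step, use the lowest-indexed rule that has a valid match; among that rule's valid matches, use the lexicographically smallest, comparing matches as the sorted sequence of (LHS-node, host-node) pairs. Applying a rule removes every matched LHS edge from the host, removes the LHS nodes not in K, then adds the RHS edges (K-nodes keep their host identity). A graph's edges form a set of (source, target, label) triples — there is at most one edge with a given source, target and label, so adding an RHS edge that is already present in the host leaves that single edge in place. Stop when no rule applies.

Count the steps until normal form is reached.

Answer: 3

Steps:
start.  V:10 E:3  edges: 4-q->5 6-q->7 8-q->9
1. fire R0 via {0↦4, 1↦5, 2↦0}  →  V:8 E:2  edges: 6-q->7 8-q->9
2. fire R0 via {0↦6, 1↦7, 2↦0}  →  V:6 E:1  edges: 8-q->9
3. fire R0 via {0↦8, 1↦9, 2↦0}  →  V:4 E:0  edges: ∅
halt: no rule applies after step 3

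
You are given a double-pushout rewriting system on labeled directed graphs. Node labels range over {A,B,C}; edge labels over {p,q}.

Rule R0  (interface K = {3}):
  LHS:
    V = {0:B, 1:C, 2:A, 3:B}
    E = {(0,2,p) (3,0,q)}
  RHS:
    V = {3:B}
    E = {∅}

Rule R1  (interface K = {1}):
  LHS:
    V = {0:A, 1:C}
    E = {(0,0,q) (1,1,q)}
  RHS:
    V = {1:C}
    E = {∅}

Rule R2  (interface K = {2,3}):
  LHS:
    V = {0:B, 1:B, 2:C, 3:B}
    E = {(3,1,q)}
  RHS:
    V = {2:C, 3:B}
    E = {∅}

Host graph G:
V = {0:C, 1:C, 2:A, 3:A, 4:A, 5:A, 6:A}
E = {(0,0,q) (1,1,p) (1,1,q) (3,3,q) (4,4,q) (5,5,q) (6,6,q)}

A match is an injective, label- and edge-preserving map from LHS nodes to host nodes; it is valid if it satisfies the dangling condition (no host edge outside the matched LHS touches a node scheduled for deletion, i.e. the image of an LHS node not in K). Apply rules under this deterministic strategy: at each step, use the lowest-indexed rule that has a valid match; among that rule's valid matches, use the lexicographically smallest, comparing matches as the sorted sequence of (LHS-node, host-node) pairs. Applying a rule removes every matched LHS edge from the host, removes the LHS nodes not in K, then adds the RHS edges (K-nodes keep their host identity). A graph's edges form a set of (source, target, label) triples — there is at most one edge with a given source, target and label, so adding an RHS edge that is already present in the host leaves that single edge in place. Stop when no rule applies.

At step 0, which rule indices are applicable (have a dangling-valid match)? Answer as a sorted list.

Answer: [R1]

Steps:
R0: no valid match — LHS pattern not found
R1: 8 valid matches — {0↦3, 1↦0}, {0↦3, 1↦1}, {0↦4, 1↦0} (+5 more)
R2: no valid match — LHS pattern not found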